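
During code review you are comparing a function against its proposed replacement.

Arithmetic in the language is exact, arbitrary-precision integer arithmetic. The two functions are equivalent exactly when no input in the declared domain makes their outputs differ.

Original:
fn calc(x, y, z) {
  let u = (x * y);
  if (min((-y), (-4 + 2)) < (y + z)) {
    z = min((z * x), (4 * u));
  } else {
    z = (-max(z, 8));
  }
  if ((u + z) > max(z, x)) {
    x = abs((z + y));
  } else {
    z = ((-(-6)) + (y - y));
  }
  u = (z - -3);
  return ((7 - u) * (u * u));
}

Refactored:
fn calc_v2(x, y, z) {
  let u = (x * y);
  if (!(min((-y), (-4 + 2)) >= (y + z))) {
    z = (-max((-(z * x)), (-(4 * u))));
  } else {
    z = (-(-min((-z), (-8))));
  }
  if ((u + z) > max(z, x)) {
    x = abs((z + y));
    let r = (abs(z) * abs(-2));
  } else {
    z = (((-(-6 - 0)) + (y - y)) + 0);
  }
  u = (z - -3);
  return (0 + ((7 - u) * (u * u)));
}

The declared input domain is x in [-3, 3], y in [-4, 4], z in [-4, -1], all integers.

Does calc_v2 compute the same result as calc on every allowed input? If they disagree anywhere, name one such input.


Reading the diff, among the changes: min/max/abs usage differs; constant usage differs; comparison usage differs; statement counts differ; boolean connective usage differs; arithmetic usage differs; local variable names differ.
As a probe, take x=-2, y=-1, z=-2: calc runs u=2, then (min((-y), (-4 + 2)) < (y + z)) is false, then z=-8, then ((u + z) > max(z, x)) is false, then z=6, then u=9, then returns -162; calc_v2 runs u=2, then (!(min((-y), (-4 + 2)) >= (y + z))) is false, then z=-8, then ((u + z) > max(z, x)) is false, then z=6, then u=9, then returns -162; both end at -162.
Across all 252 domain points the two functions coincide.
verdict: equivalent


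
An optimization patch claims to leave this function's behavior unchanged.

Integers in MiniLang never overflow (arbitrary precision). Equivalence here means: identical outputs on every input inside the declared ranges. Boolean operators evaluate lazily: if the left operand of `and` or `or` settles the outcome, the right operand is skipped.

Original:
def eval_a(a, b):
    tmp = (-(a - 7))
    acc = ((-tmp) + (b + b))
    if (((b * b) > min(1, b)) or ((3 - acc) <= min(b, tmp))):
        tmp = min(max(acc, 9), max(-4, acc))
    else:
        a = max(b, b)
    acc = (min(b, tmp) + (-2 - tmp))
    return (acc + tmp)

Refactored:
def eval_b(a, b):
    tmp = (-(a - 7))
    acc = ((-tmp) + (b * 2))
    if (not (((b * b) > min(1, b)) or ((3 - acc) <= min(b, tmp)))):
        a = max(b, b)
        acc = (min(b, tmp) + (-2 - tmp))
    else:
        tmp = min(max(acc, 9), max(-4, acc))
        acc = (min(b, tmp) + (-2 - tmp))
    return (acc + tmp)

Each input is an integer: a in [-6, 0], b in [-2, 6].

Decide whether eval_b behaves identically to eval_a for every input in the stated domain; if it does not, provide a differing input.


This is a faithful refactor — statement counts differ; arithmetic usage differs; min/max/abs usage differs; boolean connective usage differs; constant usage differs, but the computed results match everywhere.
Tracing a=-4, b=-2: eval_a: tmp=11, then acc=-15, then (((b * b) > min(1, b)) or ((3 - acc) <= min(b, tmp))) is true, then tmp=-4, then acc=-2, then returns -6 | eval_b: tmp=11, then acc=-15, then (not (((b * b) > min(1, b)) or ((3 - acc) <= min(b, tmp)))) is false, then tmp=-4, then acc=-2, then returns -6 — matching result -6.
Checked all 63 inputs in the declared domain: the outputs agree on every one.
verdict: equivalent


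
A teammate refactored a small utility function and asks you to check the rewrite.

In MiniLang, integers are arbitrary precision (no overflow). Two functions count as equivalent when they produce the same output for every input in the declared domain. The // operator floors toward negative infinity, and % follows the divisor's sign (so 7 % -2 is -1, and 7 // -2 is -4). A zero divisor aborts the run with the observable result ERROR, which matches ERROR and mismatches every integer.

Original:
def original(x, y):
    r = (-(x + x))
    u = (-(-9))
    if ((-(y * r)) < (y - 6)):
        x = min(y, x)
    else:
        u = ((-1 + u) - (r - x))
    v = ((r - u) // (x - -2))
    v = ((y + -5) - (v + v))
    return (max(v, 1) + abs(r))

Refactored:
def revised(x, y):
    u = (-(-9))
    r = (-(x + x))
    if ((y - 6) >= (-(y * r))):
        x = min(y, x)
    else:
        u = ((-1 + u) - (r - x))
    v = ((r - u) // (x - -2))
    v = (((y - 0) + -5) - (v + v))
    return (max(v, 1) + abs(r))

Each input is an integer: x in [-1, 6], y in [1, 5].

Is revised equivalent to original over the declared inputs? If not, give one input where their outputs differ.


These are not equivalent — on x=-1, y=2 the outputs split (5 vs 13).
original: r becomes 2; next u becomes 9; next ((-(y * r)) < (y - 6)) evaluates to false; next u becomes 5; next v becomes -3; next v becomes 3; next final value 5
revised: u becomes 9; next r becomes 2; next ((y - 6) >= (-(y * r))) evaluates to true; next x becomes -1; next v becomes -7; next v becomes 11; next final value 13
verdict: not equivalent; witness: x=-1, y=2


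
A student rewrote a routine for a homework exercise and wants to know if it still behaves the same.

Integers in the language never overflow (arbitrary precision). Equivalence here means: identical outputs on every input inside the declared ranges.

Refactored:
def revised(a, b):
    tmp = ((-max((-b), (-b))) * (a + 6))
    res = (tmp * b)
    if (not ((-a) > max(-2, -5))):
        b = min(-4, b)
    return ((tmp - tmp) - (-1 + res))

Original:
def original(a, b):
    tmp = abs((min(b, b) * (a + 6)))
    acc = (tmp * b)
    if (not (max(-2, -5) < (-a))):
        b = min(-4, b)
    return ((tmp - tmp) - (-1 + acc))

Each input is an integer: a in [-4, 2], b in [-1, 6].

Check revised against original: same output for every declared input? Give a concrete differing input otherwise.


These are not equivalent — on a=-4, b=-1 the outputs split (3 vs -1).
original: tmp := 2 | acc := -2 | (not (max(-2, -5) < (-a))): false | result 3
revised: tmp := -2 | res := 2 | (not ((-a) > max(-2, -5))): false | result -1
verdict: not equivalent; witness: a=-4, b=-1


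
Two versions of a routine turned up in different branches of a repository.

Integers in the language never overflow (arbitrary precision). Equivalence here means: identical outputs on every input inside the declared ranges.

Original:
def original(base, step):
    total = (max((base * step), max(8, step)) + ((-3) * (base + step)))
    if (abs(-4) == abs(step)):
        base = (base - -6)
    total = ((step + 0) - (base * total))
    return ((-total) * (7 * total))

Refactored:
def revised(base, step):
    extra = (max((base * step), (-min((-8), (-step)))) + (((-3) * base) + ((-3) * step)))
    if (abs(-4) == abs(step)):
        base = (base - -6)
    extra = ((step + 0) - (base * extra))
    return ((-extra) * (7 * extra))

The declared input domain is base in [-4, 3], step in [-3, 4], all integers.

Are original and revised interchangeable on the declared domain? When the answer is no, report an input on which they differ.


Behavior is preserved: although arithmetic usage differs, and min/max/abs usage differs, and local variable names differ, and constant usage differs, the outputs never diverge.
As a probe, take base=0, step=2: original runs total=2, then (abs(-4) == abs(step)) is false, then total=2, then returns -28; revised runs extra=2, then (abs(-4) == abs(step)) is false, then extra=2, then returns -28; both end at -28.
Sweeping the whole domain (64 inputs) finds no disagreement.
verdict: equivalent


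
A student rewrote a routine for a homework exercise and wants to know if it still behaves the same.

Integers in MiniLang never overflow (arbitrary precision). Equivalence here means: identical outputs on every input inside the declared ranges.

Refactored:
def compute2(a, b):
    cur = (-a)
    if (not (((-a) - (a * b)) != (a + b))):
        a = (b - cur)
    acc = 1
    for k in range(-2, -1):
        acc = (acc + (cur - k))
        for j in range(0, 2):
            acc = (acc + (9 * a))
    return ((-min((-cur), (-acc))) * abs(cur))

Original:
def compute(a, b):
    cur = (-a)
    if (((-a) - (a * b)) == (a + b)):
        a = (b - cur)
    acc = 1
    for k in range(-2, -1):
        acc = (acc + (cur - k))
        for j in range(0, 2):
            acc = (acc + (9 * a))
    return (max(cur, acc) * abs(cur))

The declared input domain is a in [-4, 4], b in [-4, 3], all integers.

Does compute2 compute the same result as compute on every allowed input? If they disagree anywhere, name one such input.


Comparing the listings, the differences include: comparison usage differs; and min/max/abs usage differs; and boolean connective usage differs.
As a probe, take a=-3, b=-3: compute runs cur := 3 | (((-a) - (a * b)) == (a + b)): true | a := -6 | acc := 1 | iter k=-2: | acc := 6 | iter j=0: | acc := -48 | iter j=1: | acc := -102 | result 9; compute2 runs cur := 3 | (not (((-a) - (a * b)) != (a + b))): true | a := -6 | acc := 1 | iter k=-2: | acc := 6 | iter j=0: | acc := -48 | iter j=1: | acc := -102 | result 9; both end at 9.
Across all 72 domain points the two functions coincide.
verdict: equivalent


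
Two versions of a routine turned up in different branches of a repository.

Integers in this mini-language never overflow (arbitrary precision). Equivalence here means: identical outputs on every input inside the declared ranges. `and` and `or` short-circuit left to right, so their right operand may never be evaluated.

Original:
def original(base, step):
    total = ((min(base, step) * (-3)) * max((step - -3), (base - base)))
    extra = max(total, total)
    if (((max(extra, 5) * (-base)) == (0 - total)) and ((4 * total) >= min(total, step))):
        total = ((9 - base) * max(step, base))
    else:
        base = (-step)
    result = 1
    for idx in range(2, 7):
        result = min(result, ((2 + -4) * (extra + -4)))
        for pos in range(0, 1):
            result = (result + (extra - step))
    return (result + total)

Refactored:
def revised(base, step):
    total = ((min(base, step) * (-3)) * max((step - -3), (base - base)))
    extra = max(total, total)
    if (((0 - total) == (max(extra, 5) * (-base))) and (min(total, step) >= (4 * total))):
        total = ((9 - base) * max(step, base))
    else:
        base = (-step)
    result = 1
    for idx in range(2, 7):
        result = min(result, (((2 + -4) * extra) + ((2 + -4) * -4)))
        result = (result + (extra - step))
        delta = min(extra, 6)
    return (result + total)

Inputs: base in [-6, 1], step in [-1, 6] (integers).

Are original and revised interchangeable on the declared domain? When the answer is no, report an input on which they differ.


Run the pair on base=1, step=-1.
original: total becomes 6; next extra becomes 6; next (((max(extra, 5) * (-base)) == (0 - total)) and ((4 * total) >= min(total, step))) evaluates to true; next total becomes 8; next result becomes 1; next at idx=2:; next result becomes -4; next at pos=0:; next result becomes 3; next at idx=3:; next result becomes -4; next at pos=0:; next result becomes 3; next at idx=4:; next result becomes -4; next at pos=0:; next result becomes 3; next at idx=5:; next result becomes -4; next at pos=0:; next result becomes 3; next at idx=6:; next result becomes -4; next at pos=0:; next result becomes 3; next final value 11
revised: total becomes 6; next extra becomes 6; next (((0 - total) == (max(extra, 5) * (-base))) and (min(total, step) >= (4 * total))) evaluates to false; next base becomes 1; next result becomes 1; next at idx=2:; next result becomes -4; next result becomes 3; next delta becomes 6; next at idx=3:; next result becomes -4; next result becomes 3; next delta becomes 6; next at idx=4:; next result becomes -4; next result becomes 3; next delta becomes 6; next at idx=5:; next result becomes -4; next result becomes 3; next delta becomes 6; next at idx=6:; next result becomes -4; next result becomes 3; next delta becomes 6; next final value 9
11 against 9: the behavior changed.
verdict: not equivalent; witness: base=1, step=-1


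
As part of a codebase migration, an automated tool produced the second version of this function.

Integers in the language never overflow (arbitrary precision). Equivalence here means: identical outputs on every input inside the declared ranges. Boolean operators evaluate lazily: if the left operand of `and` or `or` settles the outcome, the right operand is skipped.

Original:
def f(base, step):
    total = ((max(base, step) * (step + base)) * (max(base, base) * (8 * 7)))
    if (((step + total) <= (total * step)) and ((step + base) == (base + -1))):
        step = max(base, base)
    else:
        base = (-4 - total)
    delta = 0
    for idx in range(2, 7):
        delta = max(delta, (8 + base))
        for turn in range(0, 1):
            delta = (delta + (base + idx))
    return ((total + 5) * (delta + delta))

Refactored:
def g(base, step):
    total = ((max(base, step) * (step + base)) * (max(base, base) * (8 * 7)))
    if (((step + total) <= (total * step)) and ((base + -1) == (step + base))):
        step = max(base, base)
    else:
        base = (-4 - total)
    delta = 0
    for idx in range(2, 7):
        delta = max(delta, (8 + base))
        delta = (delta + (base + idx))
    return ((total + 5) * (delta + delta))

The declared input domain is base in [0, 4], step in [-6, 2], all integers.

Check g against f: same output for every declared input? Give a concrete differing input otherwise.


Changes here: loop structure differs; also statement counts differ; also local variable names differ; the full 45-point sweep finds no disagreement.
verdict: equivalent


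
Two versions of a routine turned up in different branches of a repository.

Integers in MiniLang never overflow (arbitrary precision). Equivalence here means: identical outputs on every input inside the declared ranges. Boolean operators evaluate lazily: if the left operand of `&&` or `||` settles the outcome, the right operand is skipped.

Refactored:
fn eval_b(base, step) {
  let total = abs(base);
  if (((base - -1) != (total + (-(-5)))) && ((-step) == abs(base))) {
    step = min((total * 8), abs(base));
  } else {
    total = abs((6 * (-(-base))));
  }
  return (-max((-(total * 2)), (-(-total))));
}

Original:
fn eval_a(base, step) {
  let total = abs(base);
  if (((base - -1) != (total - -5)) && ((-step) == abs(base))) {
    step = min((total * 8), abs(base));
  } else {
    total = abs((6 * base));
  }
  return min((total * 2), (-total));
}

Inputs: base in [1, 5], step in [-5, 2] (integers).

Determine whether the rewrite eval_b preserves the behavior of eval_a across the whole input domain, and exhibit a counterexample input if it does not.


Changes here: min/max/abs usage differs, and arithmetic usage differs; the full 40-point sweep finds no disagreement.
verdict: equivalent


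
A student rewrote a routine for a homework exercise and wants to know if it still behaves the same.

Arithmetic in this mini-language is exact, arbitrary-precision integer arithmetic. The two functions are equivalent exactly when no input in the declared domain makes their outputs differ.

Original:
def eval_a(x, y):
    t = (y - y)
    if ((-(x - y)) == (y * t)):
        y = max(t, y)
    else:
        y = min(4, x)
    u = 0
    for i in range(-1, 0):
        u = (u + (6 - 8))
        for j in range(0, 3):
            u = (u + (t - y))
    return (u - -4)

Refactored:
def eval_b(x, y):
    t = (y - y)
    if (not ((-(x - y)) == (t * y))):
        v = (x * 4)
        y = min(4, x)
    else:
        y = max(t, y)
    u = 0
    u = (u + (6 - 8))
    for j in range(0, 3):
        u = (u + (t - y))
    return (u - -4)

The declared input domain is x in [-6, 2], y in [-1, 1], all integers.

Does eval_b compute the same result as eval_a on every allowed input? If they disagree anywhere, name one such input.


Side by side, the visible changes include: arithmetic usage differs; also loop structure differs; also boolean connective usage differs; also local variable names differ; also constant usage differs.
Spot check at x=0, y=0 — eval_a: t := 0 | ((-(x - y)) == (y * t)): true | y := 0 | u := 0 | iter i=-1: | u := -2 | iter j=0: | u := -2 | iter j=1: | u := -2 | iter j=2: | u := -2 | result 2. eval_b: t := 0 | (not ((-(x - y)) == (t * y))): false | y := 0 | u := 0 | u := -2 | iter j=0: | u := -2 | iter j=1: | u := -2 | iter j=2: | u := -2 | result 2. Both give 2.
Across all 27 domain points the two functions coincide.
verdict: equivalent


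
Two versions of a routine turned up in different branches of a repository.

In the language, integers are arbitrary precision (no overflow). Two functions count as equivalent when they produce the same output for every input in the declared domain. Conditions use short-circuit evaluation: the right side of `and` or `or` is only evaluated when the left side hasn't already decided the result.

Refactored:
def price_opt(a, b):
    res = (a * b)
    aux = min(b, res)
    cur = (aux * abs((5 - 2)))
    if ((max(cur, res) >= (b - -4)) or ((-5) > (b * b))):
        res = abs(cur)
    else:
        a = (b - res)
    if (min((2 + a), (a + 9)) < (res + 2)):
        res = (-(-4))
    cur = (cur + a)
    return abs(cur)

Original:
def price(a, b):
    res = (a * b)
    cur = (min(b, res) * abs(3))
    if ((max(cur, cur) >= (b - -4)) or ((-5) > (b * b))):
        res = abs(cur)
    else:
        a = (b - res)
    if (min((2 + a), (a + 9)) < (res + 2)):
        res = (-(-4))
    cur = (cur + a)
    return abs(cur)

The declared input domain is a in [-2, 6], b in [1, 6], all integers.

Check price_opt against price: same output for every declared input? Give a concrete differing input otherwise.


Consider the input a=5, b=1.
price: res=5, then cur=3, then ((max(cur, cur) >= (b - -4)) or ((-5) > (b * b))) is false, then a=-4, then (min((2 + a), (a + 9)) < (res + 2)) is true, then res=4, then cur=-1, then returns 1
price_opt: res=5, then aux=1, then cur=3, then ((max(cur, res) >= (b - -4)) or ((-5) > (b * b))) is true, then res=3, then (min((2 + a), (a + 9)) < (res + 2)) is false, then cur=8, then returns 8
1 against 8: the behavior changed.
verdict: not equivalent; witness: a=5, b=1


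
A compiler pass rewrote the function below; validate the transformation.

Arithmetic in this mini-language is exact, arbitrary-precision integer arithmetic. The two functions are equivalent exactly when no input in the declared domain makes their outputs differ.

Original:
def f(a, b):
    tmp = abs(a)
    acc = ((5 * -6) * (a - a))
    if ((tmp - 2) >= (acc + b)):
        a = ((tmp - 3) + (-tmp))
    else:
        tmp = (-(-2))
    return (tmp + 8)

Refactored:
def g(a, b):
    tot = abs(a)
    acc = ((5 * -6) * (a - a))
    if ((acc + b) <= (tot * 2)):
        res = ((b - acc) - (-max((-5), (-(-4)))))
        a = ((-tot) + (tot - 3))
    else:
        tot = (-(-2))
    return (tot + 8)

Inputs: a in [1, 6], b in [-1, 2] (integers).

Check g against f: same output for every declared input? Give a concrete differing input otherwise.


There is a counterexample at a=1, b=0: 10 on one side, 9 on the other.
f: tmp := 1 | acc := 0 | ((tmp - 2) >= (acc + b)): false | tmp := 2 | result 10
g: tot := 1 | acc := 0 | ((acc + b) <= (tot * 2)): true | res := 4 | a := -3 | result 9
verdict: not equivalent; witness: a=1, b=0


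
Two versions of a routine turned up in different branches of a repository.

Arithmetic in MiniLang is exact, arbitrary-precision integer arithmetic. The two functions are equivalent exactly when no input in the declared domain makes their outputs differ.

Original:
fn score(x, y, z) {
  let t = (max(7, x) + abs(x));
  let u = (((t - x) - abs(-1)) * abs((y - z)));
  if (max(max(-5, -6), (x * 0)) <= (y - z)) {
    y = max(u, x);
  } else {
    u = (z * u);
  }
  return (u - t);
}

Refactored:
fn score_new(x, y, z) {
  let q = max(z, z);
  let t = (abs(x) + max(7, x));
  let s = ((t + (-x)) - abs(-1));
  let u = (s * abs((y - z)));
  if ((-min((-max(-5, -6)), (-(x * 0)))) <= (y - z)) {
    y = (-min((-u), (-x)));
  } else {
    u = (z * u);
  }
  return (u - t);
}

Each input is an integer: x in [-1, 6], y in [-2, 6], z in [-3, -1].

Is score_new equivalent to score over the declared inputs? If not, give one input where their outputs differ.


Comparing the listings, the differences include: arithmetic usage differs, and local variable names differ, and min/max/abs usage differs, and statement counts differ.
Tracing x=3, y=6, z=-1: score: t := 10 | u := 42 | (max(max(-5, -6), (x * 0)) <= (y - z)): true | y := 42 | result 32 | score_new: q := -1 | t := 10 | s := 6 | u := 42 | ((-min((-max(-5, -6)), (-(x * 0)))) <= (y - z)): true | y := 42 | result 32 — matching result 32.
Checked all 216 inputs in the declared domain: the outputs agree on every one.
verdict: equivalent


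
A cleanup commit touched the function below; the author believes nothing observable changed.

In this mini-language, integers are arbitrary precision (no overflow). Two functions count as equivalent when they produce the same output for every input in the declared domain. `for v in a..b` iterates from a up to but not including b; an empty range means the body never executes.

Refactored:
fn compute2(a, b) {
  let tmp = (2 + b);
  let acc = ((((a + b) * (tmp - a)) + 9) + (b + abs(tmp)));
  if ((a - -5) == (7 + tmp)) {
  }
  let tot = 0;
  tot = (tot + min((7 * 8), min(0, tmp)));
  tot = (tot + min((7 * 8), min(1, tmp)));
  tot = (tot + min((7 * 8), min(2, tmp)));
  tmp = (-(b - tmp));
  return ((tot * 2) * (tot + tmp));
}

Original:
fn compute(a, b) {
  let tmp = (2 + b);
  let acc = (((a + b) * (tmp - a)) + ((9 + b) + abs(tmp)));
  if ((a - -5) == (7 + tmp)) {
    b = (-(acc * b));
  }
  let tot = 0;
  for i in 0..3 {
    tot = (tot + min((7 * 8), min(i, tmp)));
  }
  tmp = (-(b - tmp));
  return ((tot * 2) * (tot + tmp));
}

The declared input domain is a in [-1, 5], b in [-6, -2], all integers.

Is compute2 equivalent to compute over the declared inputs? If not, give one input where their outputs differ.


Take a=-1, b=-5.
compute: tmp=-3, then acc=19, then ((a - -5) == (7 + tmp)) is true, then b=95, then tot=0, then (i=0), then tot=-3, then (i=1), then tot=-6, then (i=2), then tot=-9, then tmp=-98, then returns 1926
compute2: tmp=-3, then acc=19, then ((a - -5) == (7 + tmp)) is true, then tot=0, then tot=-3, then tot=-6, then tot=-9, then tmp=2, then returns 126
1926 != 126, so the rewrite changes behavior.
verdict: not equivalent; witness: a=-1, b=-5


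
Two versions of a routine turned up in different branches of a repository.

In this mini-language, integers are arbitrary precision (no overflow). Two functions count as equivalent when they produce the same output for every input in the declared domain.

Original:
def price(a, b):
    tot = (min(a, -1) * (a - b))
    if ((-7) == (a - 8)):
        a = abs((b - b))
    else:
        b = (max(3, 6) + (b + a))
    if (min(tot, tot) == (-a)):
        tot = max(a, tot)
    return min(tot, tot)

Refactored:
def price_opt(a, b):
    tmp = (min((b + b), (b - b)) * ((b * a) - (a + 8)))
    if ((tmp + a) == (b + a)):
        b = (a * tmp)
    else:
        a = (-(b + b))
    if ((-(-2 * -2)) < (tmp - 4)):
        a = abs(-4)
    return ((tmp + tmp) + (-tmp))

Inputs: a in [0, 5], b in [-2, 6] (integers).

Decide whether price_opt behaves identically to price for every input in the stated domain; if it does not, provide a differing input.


Take a=0, b=-2.
price: tot=-2, then ((-7) == (a - 8)) is false, then b=4, then (min(tot, tot) == (-a)) is false, then returns -2
price_opt: tmp=32, then ((tmp + a) == (b + a)) is false, then a=4, then ((-(-2 * -2)) < (tmp - 4)) is true, then a=4, then returns 32
-2 and 32 differ, so these are not the same function on this domain.
verdict: not equivalent; witness: a=0, b=-2


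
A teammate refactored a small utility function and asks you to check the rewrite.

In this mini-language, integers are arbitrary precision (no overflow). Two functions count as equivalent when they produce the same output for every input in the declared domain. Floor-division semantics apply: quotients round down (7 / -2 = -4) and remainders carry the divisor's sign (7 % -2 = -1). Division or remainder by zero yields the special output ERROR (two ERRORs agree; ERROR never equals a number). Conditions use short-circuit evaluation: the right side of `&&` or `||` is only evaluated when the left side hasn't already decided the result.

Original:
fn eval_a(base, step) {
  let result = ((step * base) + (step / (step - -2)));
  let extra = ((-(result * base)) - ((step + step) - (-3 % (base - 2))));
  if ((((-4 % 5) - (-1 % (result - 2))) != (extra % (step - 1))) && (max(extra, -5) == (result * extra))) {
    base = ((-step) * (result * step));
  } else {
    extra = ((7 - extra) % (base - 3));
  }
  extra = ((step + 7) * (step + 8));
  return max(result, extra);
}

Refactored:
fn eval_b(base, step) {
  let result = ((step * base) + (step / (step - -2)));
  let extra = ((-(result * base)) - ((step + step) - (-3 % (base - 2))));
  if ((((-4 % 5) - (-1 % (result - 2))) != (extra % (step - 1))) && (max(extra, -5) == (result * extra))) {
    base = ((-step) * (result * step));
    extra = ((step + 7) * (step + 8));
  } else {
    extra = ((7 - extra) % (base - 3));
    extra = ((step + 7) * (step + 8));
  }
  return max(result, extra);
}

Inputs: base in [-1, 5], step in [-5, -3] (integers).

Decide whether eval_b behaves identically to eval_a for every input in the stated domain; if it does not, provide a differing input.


The two versions differ — the changes include constant usage differs, arithmetic usage differs, statement counts differ.
Tracing base=3, step=-4: eval_a: result := -10 | extra := 38 | ((((-4 % 5) - (-1 % (result - 2))) != (extra % (step - 1))) && (max(extra, -5) == (result * extra))): false | divide-by-zero, output ERROR | eval_b: result := -10 | extra := 38 | ((((-4 % 5) - (-1 % (result - 2))) != (extra % (step - 1))) && (max(extra, -5) == (result * extra))): false | divide-by-zero, output ERROR — matching result ERROR.
An exhaustive pass over the 21 declared inputs shows identical outputs.
verdict: equivalent


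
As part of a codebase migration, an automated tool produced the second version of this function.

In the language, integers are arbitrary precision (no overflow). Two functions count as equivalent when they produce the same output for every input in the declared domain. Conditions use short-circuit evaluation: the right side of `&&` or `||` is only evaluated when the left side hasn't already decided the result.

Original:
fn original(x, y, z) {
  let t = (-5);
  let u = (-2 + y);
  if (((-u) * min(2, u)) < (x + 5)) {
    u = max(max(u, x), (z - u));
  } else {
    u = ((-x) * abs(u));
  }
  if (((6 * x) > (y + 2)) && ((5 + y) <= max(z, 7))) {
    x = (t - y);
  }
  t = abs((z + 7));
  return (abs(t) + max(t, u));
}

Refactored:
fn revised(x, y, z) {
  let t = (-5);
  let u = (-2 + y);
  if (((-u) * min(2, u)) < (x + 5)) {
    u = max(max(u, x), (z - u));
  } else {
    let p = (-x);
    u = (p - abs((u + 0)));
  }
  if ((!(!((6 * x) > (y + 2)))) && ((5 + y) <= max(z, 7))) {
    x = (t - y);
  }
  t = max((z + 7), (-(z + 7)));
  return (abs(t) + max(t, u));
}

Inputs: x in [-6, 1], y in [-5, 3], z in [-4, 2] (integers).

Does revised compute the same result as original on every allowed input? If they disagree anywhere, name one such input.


Take x=-6, y=1, z=-4.
original: t becomes -5; next u becomes -1; next (((-u) * min(2, u)) < (x + 5)) evaluates to false; next u becomes 6; next (((6 * x) > (y + 2)) && ((5 + y) <= max(z, 7))) evaluates to false; next t becomes 3; next final value 9
revised: t becomes -5; next u becomes -1; next (((-u) * min(2, u)) < (x + 5)) evaluates to false; next p becomes 6; next u becomes 5; next ((!(!((6 * x) > (y + 2)))) && ((5 + y) <= max(z, 7))) evaluates to false; next t becomes 3; next final value 8
9 and 8 differ, so these are not the same function on this domain.
verdict: not equivalent; witness: x=-6, y=1, z=-4


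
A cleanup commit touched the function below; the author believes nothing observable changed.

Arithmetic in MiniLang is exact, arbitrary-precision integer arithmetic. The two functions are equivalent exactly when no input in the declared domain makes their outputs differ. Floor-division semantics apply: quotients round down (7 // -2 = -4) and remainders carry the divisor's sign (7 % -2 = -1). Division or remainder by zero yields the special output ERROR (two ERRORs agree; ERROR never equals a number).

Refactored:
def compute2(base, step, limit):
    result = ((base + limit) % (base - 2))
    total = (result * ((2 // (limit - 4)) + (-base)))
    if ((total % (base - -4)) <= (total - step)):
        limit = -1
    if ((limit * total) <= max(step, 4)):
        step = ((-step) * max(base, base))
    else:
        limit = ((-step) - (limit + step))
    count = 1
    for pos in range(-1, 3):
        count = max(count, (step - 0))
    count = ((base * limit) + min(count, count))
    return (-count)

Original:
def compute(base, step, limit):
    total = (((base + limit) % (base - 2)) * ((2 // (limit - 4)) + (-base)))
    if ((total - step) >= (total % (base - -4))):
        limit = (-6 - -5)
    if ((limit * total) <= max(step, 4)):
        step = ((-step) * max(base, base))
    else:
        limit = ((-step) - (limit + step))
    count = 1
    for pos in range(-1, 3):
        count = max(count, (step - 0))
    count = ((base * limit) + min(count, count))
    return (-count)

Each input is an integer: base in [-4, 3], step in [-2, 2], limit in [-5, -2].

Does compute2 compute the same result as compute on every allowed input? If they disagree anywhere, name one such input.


Behavior is preserved: although local variable names differ; statement counts differ; comparison usage differs; arithmetic usage differs; constant usage differs, the outputs never diverge.
Spot check at base=2, step=0, limit=-3 — compute: division by zero -> ERROR. compute2: division by zero -> ERROR. Both give ERROR.
Checked all 160 inputs in the declared domain: the outputs agree on every one.
verdict: equivalent


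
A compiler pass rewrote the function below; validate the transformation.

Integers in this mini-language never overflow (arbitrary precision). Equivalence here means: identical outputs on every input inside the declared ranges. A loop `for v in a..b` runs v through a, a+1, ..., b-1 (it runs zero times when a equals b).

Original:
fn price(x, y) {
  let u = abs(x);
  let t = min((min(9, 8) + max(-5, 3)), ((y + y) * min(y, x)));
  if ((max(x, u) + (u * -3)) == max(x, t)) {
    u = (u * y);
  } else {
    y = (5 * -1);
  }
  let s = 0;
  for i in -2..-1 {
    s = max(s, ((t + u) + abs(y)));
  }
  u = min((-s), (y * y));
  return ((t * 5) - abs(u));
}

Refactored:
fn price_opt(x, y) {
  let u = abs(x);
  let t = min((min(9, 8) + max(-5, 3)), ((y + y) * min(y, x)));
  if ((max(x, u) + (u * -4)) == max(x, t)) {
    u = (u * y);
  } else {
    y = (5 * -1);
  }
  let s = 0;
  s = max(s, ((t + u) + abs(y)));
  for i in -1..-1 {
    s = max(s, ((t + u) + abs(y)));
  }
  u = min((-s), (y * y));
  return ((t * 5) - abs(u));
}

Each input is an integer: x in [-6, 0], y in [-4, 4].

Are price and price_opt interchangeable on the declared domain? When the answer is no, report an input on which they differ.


Equivalent. The one real change (`-3` became `-4`) has no effect anywhere in the declared ranges.
An exhaustive pass over the 63 declared inputs shows identical outputs.
One worked example (x=-5, y=-4) — price: u becomes 5; next t becomes 11; next ((max(x, u) + (u * -3)) == max(x, t)) evaluates to false; next y becomes -5; next s becomes 0; next at i=-2:; next s becomes 21; next u becomes -21; next final value 34; price_opt: u becomes 5; next t becomes 11; next ((max(x, u) + (u * -4)) == max(x, t)) evaluates to false; next y becomes -5; next s becomes 0; next s becomes 21; next i never enters its loop body; next u becomes -21; next final value 34; agreement on 34.
verdict: equivalent


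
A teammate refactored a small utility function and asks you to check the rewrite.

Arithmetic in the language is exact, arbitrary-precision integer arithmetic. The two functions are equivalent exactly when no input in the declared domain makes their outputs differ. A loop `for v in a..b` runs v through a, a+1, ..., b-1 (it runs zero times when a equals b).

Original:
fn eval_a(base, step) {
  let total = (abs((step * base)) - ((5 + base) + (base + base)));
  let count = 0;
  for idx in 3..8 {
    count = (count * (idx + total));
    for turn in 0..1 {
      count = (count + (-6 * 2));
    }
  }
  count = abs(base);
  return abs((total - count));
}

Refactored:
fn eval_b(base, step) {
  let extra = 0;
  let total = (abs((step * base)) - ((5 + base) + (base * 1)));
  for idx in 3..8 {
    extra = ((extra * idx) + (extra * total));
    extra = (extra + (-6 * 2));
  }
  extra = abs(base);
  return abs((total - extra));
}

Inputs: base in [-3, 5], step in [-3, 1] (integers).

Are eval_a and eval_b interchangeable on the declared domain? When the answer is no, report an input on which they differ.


At base=-3, step=-3: eval_a gives 10, eval_b gives 7.
verdict: not equivalent; witness: base=-3, step=-3


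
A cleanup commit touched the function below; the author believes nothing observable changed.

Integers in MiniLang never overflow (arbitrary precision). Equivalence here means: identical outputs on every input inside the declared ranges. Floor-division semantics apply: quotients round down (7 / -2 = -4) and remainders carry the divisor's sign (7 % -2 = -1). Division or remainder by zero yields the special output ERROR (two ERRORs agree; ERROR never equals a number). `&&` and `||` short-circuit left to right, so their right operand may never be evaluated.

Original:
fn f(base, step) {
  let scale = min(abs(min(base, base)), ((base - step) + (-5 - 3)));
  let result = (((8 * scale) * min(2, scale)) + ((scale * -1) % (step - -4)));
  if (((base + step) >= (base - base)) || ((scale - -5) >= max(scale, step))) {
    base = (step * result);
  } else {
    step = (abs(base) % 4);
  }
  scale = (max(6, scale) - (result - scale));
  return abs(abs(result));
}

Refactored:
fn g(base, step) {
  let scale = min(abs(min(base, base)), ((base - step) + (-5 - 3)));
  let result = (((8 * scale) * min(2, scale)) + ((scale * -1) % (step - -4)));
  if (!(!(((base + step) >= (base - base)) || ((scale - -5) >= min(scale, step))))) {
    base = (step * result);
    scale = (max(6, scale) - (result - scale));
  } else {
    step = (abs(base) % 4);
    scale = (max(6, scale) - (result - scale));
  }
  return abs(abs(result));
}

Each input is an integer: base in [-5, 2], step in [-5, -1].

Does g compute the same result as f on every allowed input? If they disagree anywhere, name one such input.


The one real change (`max(scale, step)` became `min(scale, step)`) has no effect anywhere in the declared ranges; all 40 inputs agree.
verdict: equivalent


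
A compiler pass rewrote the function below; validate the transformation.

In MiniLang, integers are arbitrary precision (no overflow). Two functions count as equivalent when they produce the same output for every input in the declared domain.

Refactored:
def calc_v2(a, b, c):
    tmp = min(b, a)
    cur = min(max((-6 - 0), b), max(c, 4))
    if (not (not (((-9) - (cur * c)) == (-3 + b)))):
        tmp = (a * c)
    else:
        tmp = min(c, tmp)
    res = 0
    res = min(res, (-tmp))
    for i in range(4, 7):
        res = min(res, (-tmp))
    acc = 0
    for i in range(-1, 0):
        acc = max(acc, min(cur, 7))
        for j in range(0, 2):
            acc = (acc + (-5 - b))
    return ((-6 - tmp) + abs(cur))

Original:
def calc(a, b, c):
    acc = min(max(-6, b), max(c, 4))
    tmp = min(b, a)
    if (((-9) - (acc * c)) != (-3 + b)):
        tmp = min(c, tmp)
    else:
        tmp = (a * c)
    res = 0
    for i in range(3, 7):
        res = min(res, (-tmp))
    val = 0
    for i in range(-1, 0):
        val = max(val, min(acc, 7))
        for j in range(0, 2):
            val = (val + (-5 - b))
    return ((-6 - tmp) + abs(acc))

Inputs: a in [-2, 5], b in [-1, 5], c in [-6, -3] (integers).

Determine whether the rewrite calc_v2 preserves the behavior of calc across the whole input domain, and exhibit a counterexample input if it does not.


Behavior is preserved: although statement counts differ; constant usage differs; boolean connective usage differs; loop structure differs; local variable names differ; min/max/abs usage differs; arithmetic usage differs; comparison usage differs, the outputs never diverge.
As a probe, take a=-2, b=2, c=-4: calc runs acc := 2 | tmp := -2 | (((-9) - (acc * c)) != (-3 + b)): false | tmp := 8 | res := 0 | iter i=3: | res := -8 | iter i=4: | res := -8 | iter i=5: | res := -8 | iter i=6: | res := -8 | val := 0 | iter i=-1: | val := 2 | iter j=0: | val := -5 | iter j=1: | val := -12 | result -12; calc_v2 runs tmp := -2 | cur := 2 | (not (not (((-9) - (cur * c)) == (-3 + b)))): true | tmp := 8 | res := 0 | res := -8 | iter i=4: | res := -8 | iter i=5: | res := -8 | iter i=6: | res := -8 | acc := 0 | iter i=-1: | acc := 2 | iter j=0: | acc := -5 | iter j=1: | acc := -12 | result -12; both end at -12.
Sweeping the whole domain (224 inputs) finds no disagreement.
verdict: equivalent


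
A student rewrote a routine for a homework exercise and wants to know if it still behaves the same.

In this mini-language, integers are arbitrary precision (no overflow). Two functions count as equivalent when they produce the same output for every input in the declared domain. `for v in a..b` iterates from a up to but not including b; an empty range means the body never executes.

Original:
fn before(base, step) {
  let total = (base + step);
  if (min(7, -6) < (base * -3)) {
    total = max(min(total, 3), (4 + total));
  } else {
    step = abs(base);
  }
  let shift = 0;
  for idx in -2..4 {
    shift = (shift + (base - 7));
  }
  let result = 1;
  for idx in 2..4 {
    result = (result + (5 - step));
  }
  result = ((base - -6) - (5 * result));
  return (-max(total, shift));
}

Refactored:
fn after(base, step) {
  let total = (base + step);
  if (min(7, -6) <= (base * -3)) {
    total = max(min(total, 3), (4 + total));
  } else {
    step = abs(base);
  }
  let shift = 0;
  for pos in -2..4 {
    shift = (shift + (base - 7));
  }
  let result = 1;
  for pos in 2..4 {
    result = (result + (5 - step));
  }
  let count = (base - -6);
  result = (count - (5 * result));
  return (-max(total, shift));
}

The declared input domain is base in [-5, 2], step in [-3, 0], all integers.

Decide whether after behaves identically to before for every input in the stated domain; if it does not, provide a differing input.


Run the pair on base=2, step=-3.
before: total = -1; (min(7, -6) < (base * -3)) -> false; step = 2; shift = 0; [idx=-2]; shift = -5; [idx=-1]; shift = -10; [idx=0]; shift = -15; [idx=1]; shift = -20; [idx=2]; shift = -25; [idx=3]; shift = -30; result = 1; [idx=2]; result = 4; [idx=3]; result = 7; result = -27; return 1
after: total = -1; (min(7, -6) <= (base * -3)) -> true; total = 3; shift = 0; [pos=-2]; shift = -5; [pos=-1]; shift = -10; [pos=0]; shift = -15; [pos=1]; shift = -20; [pos=2]; shift = -25; [pos=3]; shift = -30; result = 1; [pos=2]; result = 9; [pos=3]; result = 17; count = 8; result = -77; return -3
1 and -3 differ, so these are not the same function on this domain.
verdict: not equivalent; witness: base=2, step=-3


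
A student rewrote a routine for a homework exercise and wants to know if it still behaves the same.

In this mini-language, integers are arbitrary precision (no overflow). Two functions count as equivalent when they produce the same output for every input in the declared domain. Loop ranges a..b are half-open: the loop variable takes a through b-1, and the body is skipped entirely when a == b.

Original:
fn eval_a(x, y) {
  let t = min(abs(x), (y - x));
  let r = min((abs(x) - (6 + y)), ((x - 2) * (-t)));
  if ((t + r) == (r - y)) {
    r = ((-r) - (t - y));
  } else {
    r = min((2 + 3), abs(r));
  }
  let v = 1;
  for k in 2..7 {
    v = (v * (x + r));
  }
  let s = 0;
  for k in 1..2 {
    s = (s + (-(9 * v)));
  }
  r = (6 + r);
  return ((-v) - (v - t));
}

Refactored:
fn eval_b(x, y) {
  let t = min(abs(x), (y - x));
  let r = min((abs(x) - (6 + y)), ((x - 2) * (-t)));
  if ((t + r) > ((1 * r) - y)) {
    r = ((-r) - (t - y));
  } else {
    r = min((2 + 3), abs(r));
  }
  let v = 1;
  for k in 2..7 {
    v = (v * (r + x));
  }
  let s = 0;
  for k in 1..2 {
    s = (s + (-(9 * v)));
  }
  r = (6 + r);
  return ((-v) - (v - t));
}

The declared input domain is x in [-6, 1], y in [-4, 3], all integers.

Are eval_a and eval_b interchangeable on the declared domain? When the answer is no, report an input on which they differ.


Run the pair on x=-6, y=-3.
eval_a: t becomes 3; next r becomes 3; next ((t + r) == (r - y)) evaluates to true; next r becomes -9; next v becomes 1; next at k=2:; next v becomes -15; next at k=3:; next v becomes 225; next at k=4:; next v becomes -3375; next at k=5:; next v becomes 50625; next at k=6:; next v becomes -759375; next s becomes 0; next at k=1:; next s becomes 6834375; next r becomes -3; next final value 1518753
eval_b: t becomes 3; next r becomes 3; next ((t + r) > ((1 * r) - y)) evaluates to false; next r becomes 3; next v becomes 1; next at k=2:; next v becomes -3; next at k=3:; next v becomes 9; next at k=4:; next v becomes -27; next at k=5:; next v becomes 81; next at k=6:; next v becomes -243; next s becomes 0; next at k=1:; next s becomes 2187; next r becomes 9; next final value 489
1518753 and 489 differ, so these are not the same function on this domain.
verdict: not equivalent; witness: x=-6, y=-3
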